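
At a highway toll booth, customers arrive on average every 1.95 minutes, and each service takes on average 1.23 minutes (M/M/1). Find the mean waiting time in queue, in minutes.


λ = 60/1.95 = 30.7692 /hr
μ = 60/1.23 = 48.7805 /hr
ρ = λ/μ = 30.7692/48.7805 = 0.6308
Wq = ρ/(μ−λ) = 0.6308/(48.7805−30.7692) = 0.03502 hr
In minutes: 0.03502·60 = 2.101 min

Final: 2.101 min


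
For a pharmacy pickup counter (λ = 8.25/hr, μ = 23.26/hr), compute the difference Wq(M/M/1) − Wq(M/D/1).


ρ = 8.25/23.26 = 0.3547
Wq(M/M/1) = ρ/(μ−λ) = 0.3547/15.01 = 0.02363 hr
Wq(M/D/1) = ρ/(2(μ−λ)) = 0.01181 hr
Savings = 0.02363 − 0.01181 = 0.01181 hr

Final: 0.01181 hr


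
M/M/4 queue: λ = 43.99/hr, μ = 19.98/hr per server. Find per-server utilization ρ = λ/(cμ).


ρ = λ/(cμ) = 43.99/(4·19.98) = 43.99/79.92 = 0.5504

Final: 0.5504


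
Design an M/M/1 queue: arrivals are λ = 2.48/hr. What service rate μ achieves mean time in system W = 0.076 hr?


W = 1/(μ−λ) ⇒ μ − λ = 1/W = 1/0.076 = 13.1579
μ = λ + 1/W = 2.48 + 13.1579 = 15.6379 per hr

Final: 15.6379 /hr


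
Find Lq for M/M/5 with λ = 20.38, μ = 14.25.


a = λ/μ = 1.4302; ρ = a/5 = 0.2860
P₀ = 0.238973
Lq = P₀·a^c·ρ / (c!·(1−ρ)²) = 0.238973·5.98338·0.2860/(120·0.50975)
= 0.006686

Final: 0.006686


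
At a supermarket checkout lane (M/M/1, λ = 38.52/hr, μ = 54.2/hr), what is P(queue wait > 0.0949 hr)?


ρ = 38.52/54.2 = 0.7107
P(Wq > t) = ρ·e^{−(μ−λ)t} = 0.7107·e^{−1.4880}
= 0.7107·0.225817 = 0.160488

Final: 0.160488


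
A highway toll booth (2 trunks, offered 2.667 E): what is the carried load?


B(2,2.667) = 0.492347 (Erlang-B)
Carried load = a(1 − B) = 2.667·(1 − 0.492347) = 2.667·0.507653 = 1.3539 E

Final: 1.3539 Erlangs


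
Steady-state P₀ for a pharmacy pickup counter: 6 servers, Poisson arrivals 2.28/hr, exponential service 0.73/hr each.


a = λ/μ = 2.28/0.73 = 3.1233; ρ = a/c = 0.5205
Σ_{k=0}^{5} a^k/k! (terms k=0..5) = 1.00000 + 3.12329 + 4.87746 + 5.07791 + 3.96494 + 2.47673 = 20.52033
Tail: a^6/(6!(1−ρ)) = 928.26488/(720·0.4795) = 2.68902
P₀ = 1/(20.52033 + 2.68902) = 1/23.20935 = 0.043086

Final: 0.043086


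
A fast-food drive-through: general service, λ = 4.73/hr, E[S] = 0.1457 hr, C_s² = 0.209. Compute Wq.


ρ = λ·E[S] = 4.73·0.1457 = 0.6892
E[S²] = E[S]²(1+C_s²) = 0.1457²·(1+0.209) = 0.025665
Wq = λ·E[S²]/(2(1−ρ)) = 4.73·0.025665/(2·0.3108) = 0.19527 hr

Final: 0.19527 hr


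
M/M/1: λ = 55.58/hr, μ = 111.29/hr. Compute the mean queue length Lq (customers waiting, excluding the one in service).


ρ = 55.58/111.29 = 0.4994
Lq = ρ²/(1−ρ) = 0.2494/0.5006 = 0.4983

Final: 0.4983


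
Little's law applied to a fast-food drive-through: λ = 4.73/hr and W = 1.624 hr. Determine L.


L = λW = 4.73·1.624 = 7.6815

Final: 7.6815


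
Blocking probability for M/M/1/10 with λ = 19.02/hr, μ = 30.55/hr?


ρ = λ/μ = 19.02/30.55 = 0.6226
P_K = (1−ρ)ρ^K/(1−ρ^(K+1)) = (0.3774·0.008750)/(1 − 0.005447)
= 0.003302/0.994553 = 0.003320

Final: 0.003320


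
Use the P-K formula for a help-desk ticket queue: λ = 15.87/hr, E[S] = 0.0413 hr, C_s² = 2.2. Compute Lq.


ρ = λ·E[S] = 15.87·0.0413 = 0.6554
Lq = ρ²(1+C_s²)/(2(1−ρ)) = 0.4296·(1+2.2)/(2·0.3446)
= 0.4296·3.2000/0.6891 = 1.99479

Final: 1.99479


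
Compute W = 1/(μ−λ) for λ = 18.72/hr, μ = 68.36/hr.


W = 1/(μ−λ) = 1/(68.36 − 18.72) = 1/49.64 = 0.02015 hr

Final: 0.02015 hr


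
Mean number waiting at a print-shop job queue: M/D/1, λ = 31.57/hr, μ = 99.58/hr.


ρ = 31.57/99.58 = 0.3170
M/D/1: Lq = ρ²/(2(1−ρ)) = 0.1005/(2·0.6830) = 0.07358

Final: 0.07358


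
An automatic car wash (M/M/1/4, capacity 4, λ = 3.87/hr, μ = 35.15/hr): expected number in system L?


ρ = 3.87/35.15 = 0.1101
L = ρ[1 − (K+1)ρ^K + Kρ^(K+1)] / [(1−ρ)(1−ρ^(K+1))]
Numerator: 0.1101·(1 − 5·0.0001469 + 4·0.00001618) = 0.110026
Denominator: (0.8899)·(0.999984) = 0.889886
L = 0.110026/0.889886 = 0.1236

Final: 0.1236


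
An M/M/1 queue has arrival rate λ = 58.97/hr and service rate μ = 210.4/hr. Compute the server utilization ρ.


ρ = λ/μ = 58.97/210.4 = 0.2803

Final: 0.2803


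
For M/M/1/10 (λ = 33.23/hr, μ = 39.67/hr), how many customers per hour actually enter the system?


ρ = 0.8377; P_K = (1−ρ)ρ^10/(1−ρ^11) = 0.032200
λ_eff = λ(1 − P_K) = 33.23·(1 − 0.032200) = 33.23·0.967800 = 32.1600 /hr

Final: 32.1600 /hr


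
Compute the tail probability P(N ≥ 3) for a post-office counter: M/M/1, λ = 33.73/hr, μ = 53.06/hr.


ρ = 33.73/53.06 = 0.6357
P(N ≥ n) = ρ^n = 0.6357^3 = 0.256890

Final: 0.256890


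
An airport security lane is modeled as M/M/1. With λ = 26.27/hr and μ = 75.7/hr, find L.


ρ = λ/μ = 26.27/75.7 = 0.3470
L = ρ/(1−ρ) = 0.3470/(1 − 0.3470) = 0.3470/0.6530 = 0.5315

Final: 0.5315


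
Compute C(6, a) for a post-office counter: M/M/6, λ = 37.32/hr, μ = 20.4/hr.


a = λ/μ = 1.8294; ρ = a/6 = 0.3049
P₀ = 0.160370 (from M/M/c formula)
C(c,a) = [a^c/(c!(1−ρ))]·P₀ = [37.48597/(720·0.6951)]·0.160370
= 0.07490·0.160370 = 0.012012

Final: 0.012012


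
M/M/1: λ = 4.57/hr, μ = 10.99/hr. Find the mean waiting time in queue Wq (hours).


ρ = 4.57/10.99 = 0.4158
Wq = ρ/(μ−λ) = 0.4158/(10.99 − 4.57) = 0.4158/6.42 = 0.06477 hr

Final: 0.06477 hr


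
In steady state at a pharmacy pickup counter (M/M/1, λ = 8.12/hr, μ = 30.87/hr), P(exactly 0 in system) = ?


ρ = 8.12/30.87 = 0.2630
P_n = (1−ρ)·ρ^n = (1 − 0.2630)·0.2630^0 = 0.7370·1.000000 = 0.736961

Final: 0.736961


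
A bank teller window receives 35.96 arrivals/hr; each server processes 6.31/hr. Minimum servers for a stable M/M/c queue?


Stability requires cμ > λ ⇔ c > λ/μ.
λ/μ = 35.96/6.31 = 5.6989
Minimum integer c = ⌊5.6989⌋ + 1 = 6
Check: 6·6.31 = 37.86 > 35.96, while 5·6.31 = 31.55 ≤ 35.96

Final: 6 servers


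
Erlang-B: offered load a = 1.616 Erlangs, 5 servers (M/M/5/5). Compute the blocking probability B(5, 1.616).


B(c,a) = (a^c/c!) / Σ_{k=0}^{c} a^k/k!
a^5/5! = 0.091839
Σ terms (k=0..5): 1.00000 + 1.61600 + 1.30573 + 0.70335 + 0.28415 + 0.09184 = 5.001073
B = 0.091839/5.001073 = 0.018364

Final: 0.018364


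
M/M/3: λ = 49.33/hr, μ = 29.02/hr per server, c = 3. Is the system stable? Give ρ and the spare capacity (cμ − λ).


Total capacity cμ = 3·29.02 = 87.06/hr
ρ = λ/(cμ) = 49.33/87.06 = 0.5666
Stable ⇔ ρ < 1: YES
Spare capacity = cμ − λ = 87.06 − 49.33 = 37.73/hr

Final: ρ = 0.5666; stable; margin = 37.73/hr


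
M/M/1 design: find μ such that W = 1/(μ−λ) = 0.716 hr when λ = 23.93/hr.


W = 1/(μ−λ) ⇒ μ − λ = 1/W = 1/0.716 = 1.3966
μ = λ + 1/W = 23.93 + 1.3966 = 25.3266 per hr

Final: 25.3266 /hr


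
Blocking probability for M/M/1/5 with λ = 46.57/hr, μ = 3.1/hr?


ρ = λ/μ = 46.57/3.1 = 15.0226
P_K = (1−ρ)ρ^K/(1−ρ^(K+1)) = (-14.0226·765107.960368)/(1 − 11493896.036887)
= -10728788.076519/-11493895.036887 = 0.933434

Final: 0.933434


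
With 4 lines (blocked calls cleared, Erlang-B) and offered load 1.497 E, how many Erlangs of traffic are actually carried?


B(4,1.497) = 0.047711 (Erlang-B)
Carried load = a(1 − B) = 1.497·(1 − 0.047711) = 1.497·0.952289 = 1.4256 E

Final: 1.4256 Erlangs


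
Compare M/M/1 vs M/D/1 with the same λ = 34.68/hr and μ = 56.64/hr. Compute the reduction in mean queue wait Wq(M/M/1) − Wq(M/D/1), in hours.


ρ = 34.68/56.64 = 0.6123
Wq(M/M/1) = ρ/(μ−λ) = 0.6123/21.96 = 0.02788 hr
Wq(M/D/1) = ρ/(2(μ−λ)) = 0.01394 hr
Savings = 0.02788 − 0.01394 = 0.01394 hr

Final: 0.01394 hr


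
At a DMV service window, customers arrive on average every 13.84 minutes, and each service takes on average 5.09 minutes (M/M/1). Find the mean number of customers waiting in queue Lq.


λ = 60/13.84 = 4.3353 /hr
μ = 60/5.09 = 11.7878 /hr
ρ = λ/μ = 4.3353/11.7878 = 0.3678
Lq = ρ²/(1−ρ) = 0.1353/0.6322 = 0.2139

Final: 0.2139


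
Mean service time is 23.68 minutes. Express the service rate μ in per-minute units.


μ = 1/(service time) in consistent units.
1 minute = 1 min, so μ = 1/23.68 = 0.04223 per minute

Final: 0.04223 /min


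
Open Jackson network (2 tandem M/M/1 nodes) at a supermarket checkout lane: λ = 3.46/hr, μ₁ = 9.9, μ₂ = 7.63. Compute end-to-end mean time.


Each node sees arrival rate λ = 3.46/hr (tandem ⇒ throughput preserved).
W₁ = 1/(μ₁−λ) = 1/(9.9−3.46) = 0.15528 hr
W₂ = 1/(μ₂−λ) = 1/(7.63−3.46) = 0.23981 hr
W_total = W₁ + W₂ = 0.15528 + 0.23981 = 0.39509 hr

Final: 0.39509 hr


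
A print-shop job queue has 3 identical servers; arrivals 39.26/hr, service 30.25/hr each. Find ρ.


ρ = λ/(cμ) = 39.26/(3·30.25) = 39.26/90.75 = 0.4326

Final: 0.4326


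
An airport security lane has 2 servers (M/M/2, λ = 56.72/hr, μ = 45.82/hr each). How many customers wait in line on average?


a = λ/μ = 1.2379; ρ = a/2 = 0.6189
P₀ = 0.235373
Lq = P₀·a^c·ρ / (c!·(1−ρ)²) = 0.235373·1.53237·0.6189/(2·0.14520)
= 0.76871

Final: 0.76871


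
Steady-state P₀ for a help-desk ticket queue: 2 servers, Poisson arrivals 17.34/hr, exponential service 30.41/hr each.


a = λ/μ = 17.34/30.41 = 0.5702; ρ = a/c = 0.2851
Σ_{k=0}^{1} a^k/k! (terms k=0..1) = 1.00000 + 0.57021 = 1.57021
Tail: a^2/(2!(1−ρ)) = 0.32514/(2·0.7149) = 0.22740
P₀ = 1/(1.57021 + 0.22740) = 1/1.79761 = 0.556295

Final: 0.556295


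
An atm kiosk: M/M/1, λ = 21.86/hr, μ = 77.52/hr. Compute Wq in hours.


ρ = 21.86/77.52 = 0.2820
Wq = ρ/(μ−λ) = 0.2820/(77.52 − 21.86) = 0.2820/55.66 = 0.005066 hr

Final: 0.005066 hr


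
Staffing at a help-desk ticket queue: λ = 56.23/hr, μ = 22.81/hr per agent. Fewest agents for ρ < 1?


Stability requires cμ > λ ⇔ c > λ/μ.
λ/μ = 56.23/22.81 = 2.4651
Minimum integer c = ⌊2.4651⌋ + 1 = 3
Check: 3·22.81 = 68.43 > 56.23, while 2·22.81 = 45.62 ≤ 56.23

Final: 3 servers


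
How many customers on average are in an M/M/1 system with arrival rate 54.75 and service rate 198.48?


ρ = λ/μ = 54.75/198.48 = 0.2758
L = ρ/(1−ρ) = 0.2758/(1 − 0.2758) = 0.2758/0.7242 = 0.3809

Final: 0.3809


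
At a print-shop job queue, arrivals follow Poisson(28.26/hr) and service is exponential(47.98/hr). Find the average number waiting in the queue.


ρ = 28.26/47.98 = 0.5890
Lq = ρ²/(1−ρ) = 0.3469/0.4110 = 0.8441

Final: 0.8441


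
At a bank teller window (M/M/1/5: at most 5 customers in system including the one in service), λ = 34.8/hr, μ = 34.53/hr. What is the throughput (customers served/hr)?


ρ = 1.0078; P_K = (1−ρ)ρ^5/(1−ρ^6) = 0.169929
λ_eff = λ(1 − P_K) = 34.8·(1 − 0.169929) = 34.8·0.830071 = 28.8865 /hr

Final: 28.8865 /hr


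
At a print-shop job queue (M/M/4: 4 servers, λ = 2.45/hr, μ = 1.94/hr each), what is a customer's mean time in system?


a = 1.2629; ρ = 0.3157; P₀ = 0.281618
Lq = P₀·a^c·ρ/(c!(1−ρ)²) = 0.02013
Wq = Lq/λ = 0.02013/2.45 = 0.008214 hr
W = Wq + 1/μ = 0.008214 + 0.51546 = 0.52368 hr

Final: 0.52368 hr


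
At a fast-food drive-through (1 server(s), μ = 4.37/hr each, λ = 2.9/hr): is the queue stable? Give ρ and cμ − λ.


Total capacity cμ = 1·4.37 = 4.37/hr
ρ = λ/(cμ) = 2.9/4.37 = 0.6636
Stable ⇔ ρ < 1: YES
Spare capacity = cμ − λ = 4.37 − 2.9 = 1.47/hr

Final: ρ = 0.6636; stable; margin = 1.47/hr


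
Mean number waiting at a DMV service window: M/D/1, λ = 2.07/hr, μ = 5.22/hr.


ρ = 2.07/5.22 = 0.3966
M/D/1: Lq = ρ²/(2(1−ρ)) = 0.1573/(2·0.6034) = 0.13030

Final: 0.13030


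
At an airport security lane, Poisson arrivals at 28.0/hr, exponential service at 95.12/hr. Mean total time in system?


W = 1/(μ−λ) = 1/(95.12 − 28.0) = 1/67.12 = 0.01490 hr

Final: 0.01490 hr


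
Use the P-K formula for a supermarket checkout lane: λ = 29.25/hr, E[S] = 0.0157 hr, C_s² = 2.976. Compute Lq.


ρ = λ·E[S] = 29.25·0.0157 = 0.4592
Lq = ρ²(1+C_s²)/(2(1−ρ)) = 0.2109·(1+2.976)/(2·0.5408)
= 0.2109·3.9760/1.0816 = 0.77527

Final: 0.77527


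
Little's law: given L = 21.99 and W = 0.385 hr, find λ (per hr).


λ = L/W = 21.99/0.385 = 57.1169 /hr

Final: 57.1169 /hr


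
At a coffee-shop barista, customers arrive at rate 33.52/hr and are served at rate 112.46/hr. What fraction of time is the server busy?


ρ = λ/μ = 33.52/112.46 = 0.2981

Final: 0.2981


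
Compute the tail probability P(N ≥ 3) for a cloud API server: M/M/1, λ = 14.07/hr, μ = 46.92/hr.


ρ = 14.07/46.92 = 0.2999
P(N ≥ n) = ρ^n = 0.2999^3 = 0.026965

Final: 0.026965


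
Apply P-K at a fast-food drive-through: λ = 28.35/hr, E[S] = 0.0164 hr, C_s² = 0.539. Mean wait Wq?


ρ = λ·E[S] = 28.35·0.0164 = 0.4649
E[S²] = E[S]²(1+C_s²) = 0.0164²·(1+0.539) = 0.0004139
Wq = λ·E[S²]/(2(1−ρ)) = 28.35·0.0004139/(2·0.5351) = 0.01097 hr

Final: 0.01097 hr


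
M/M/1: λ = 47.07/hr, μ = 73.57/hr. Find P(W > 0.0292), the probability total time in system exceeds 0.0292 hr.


W ~ Exponential(μ−λ) for M/M/1.
μ − λ = 73.57 − 47.07 = 26.5000
P(W > t) = e^{−(μ−λ)t} = e^{−0.7738} = 0.461257

Final: 0.461257


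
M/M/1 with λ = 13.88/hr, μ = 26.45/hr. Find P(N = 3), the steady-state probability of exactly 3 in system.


ρ = 13.88/26.45 = 0.5248
P_n = (1−ρ)·ρ^n = (1 − 0.5248)·0.5248^3 = 0.4752·0.144508 = 0.068675

Final: 0.068675


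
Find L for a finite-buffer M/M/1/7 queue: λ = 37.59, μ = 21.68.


ρ = 37.59/21.68 = 1.7339
L = ρ[1 − (K+1)ρ^K + Kρ^(K+1)] / [(1−ρ)(1−ρ^(K+1))]
Numerator: 1.7339·(1 − 8·47.107639 + 7·81.677866) = 339.634585
Denominator: (-0.7339)·(-80.677866) = 59.205943
L = 339.634585/59.205943 = 5.7365

Final: 5.7365


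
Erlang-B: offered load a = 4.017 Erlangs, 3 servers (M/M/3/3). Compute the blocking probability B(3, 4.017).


B(c,a) = (a^c/c!) / Σ_{k=0}^{c} a^k/k!
a^3/3! = 10.803245
Σ terms (k=0..3): 1.00000 + 4.01700 + 8.06814 + 10.80325 = 23.888390
B = 10.803245/23.888390 = 0.452238

Final: 0.452238


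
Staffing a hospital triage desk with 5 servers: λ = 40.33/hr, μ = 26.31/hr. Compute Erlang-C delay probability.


a = λ/μ = 1.5329; ρ = a/5 = 0.3066
P₀ = 0.215527 (from M/M/c formula)
C(c,a) = [a^c/(c!(1−ρ))]·P₀ = [8.46324/(120·0.6934)]·0.215527
= 0.10171·0.215527 = 0.021921

Final: 0.021921


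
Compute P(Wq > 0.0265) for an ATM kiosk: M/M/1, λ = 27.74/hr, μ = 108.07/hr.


ρ = 27.74/108.07 = 0.2567
P(Wq > t) = ρ·e^{−(μ−λ)t} = 0.2567·e^{−2.1287}
= 0.2567·0.118987 = 0.030542

Final: 0.030542


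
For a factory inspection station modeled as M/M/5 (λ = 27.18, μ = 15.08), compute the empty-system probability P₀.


a = λ/μ = 27.18/15.08 = 1.8024; ρ = a/c = 0.3605
Σ_{k=0}^{4} a^k/k! (terms k=0..4) = 1.00000 + 1.80239 + 1.62430 + 0.97587 + 0.43973 = 5.84228
Tail: a^5/(5!(1−ρ)) = 19.02132/(120·0.6395) = 0.24786
P₀ = 1/(5.84228 + 0.24786) = 1/6.09014 = 0.164200

Final: 0.164200


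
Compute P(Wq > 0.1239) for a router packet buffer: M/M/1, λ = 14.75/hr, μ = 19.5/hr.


ρ = 14.75/19.5 = 0.7564
P(Wq > t) = ρ·e^{−(μ−λ)t} = 0.7564·e^{−0.5885}
= 0.7564·0.555146 = 0.419918

Final: 0.419918


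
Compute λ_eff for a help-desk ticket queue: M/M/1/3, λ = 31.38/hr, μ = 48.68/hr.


ρ = 0.6446; P_K = (1−ρ)ρ^3/(1−ρ^4) = 0.115059
λ_eff = λ(1 − P_K) = 31.38·(1 − 0.115059) = 31.38·0.884941 = 27.7694 /hr

Final: 27.7694 /hr


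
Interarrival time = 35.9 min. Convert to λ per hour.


λ = 1/(interarrival time) in consistent units.
1 hour = 60 min, so λ = 60/35.9 = 1.6713 per hour

Final: 1.6713 /hr


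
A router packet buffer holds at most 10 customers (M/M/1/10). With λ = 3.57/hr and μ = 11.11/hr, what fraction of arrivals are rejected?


ρ = λ/μ = 3.57/11.11 = 0.3213
P_K = (1−ρ)ρ^K/(1−ρ^(K+1)) = (0.6787·0.00001174)/(1 − 0.000003771)
= 0.000007965/0.999996 = 0.000007965

Final: 0.000007965


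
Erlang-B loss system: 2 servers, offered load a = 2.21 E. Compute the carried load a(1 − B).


B(2,2.21) = 0.432064 (Erlang-B)
Carried load = a(1 − B) = 2.21·(1 − 0.432064) = 2.21·0.567936 = 1.2551 E

Final: 1.2551 Erlangs


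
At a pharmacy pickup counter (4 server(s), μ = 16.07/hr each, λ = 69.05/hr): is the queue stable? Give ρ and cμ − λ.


Total capacity cμ = 4·16.07 = 64.28/hr
ρ = λ/(cμ) = 69.05/64.28 = 1.0742
Stable ⇔ ρ < 1: NO
Spare capacity = cμ − λ = 64.28 − 69.05 = -4.77/hr

Final: ρ = 1.0742; unstable; margin = -4.77/hr


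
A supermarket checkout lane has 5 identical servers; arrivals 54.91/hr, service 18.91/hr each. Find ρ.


ρ = λ/(cμ) = 54.91/(5·18.91) = 54.91/94.55 = 0.5808

Final: 0.5808


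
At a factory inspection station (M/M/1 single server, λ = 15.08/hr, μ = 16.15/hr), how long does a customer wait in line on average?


ρ = 15.08/16.15 = 0.9337
Wq = ρ/(μ−λ) = 0.9337/(16.15 − 15.08) = 0.9337/1.07 = 0.8727 hr

Final: 0.8727 hr


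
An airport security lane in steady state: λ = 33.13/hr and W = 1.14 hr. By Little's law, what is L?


L = λW = 33.13·1.14 = 37.7682

Final: 37.7682


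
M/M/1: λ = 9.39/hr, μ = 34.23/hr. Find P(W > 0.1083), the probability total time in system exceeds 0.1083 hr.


W ~ Exponential(μ−λ) for M/M/1.
μ − λ = 34.23 − 9.39 = 24.8400
P(W > t) = e^{−(μ−λ)t} = e^{−2.6902} = 0.067869

Final: 0.067869


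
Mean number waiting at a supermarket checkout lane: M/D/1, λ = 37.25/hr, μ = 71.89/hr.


ρ = 37.25/71.89 = 0.5182
M/D/1: Lq = ρ²/(2(1−ρ)) = 0.2685/(2·0.4818) = 0.27860

Final: 0.27860


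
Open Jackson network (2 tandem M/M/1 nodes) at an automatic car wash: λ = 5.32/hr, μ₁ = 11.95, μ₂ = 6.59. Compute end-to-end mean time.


Each node sees arrival rate λ = 5.32/hr (tandem ⇒ throughput preserved).
W₁ = 1/(μ₁−λ) = 1/(11.95−5.32) = 0.15083 hr
W₂ = 1/(μ₂−λ) = 1/(6.59−5.32) = 0.78740 hr
W_total = W₁ + W₂ = 0.15083 + 0.78740 = 0.93823 hr

Final: 0.93823 hr


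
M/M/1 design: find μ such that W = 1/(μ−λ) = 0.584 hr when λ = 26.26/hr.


W = 1/(μ−λ) ⇒ μ − λ = 1/W = 1/0.584 = 1.7123
μ = λ + 1/W = 26.26 + 1.7123 = 27.9723 per hr

Final: 27.9723 /hr


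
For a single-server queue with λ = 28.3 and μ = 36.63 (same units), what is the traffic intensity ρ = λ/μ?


ρ = λ/μ = 28.3/36.63 = 0.7726

Final: 0.7726


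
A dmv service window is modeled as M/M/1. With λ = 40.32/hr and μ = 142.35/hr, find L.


ρ = λ/μ = 40.32/142.35 = 0.2832
L = ρ/(1−ρ) = 0.2832/(1 − 0.2832) = 0.2832/0.7168 = 0.3952

Final: 0.3952


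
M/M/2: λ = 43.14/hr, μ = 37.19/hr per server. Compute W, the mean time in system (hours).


a = 1.1600; ρ = 0.5800; P₀ = 0.265827
Lq = P₀·a^c·ρ/(c!(1−ρ)²) = 0.58802
Wq = Lq/λ = 0.58802/43.14 = 0.01363 hr
W = Wq + 1/μ = 0.01363 + 0.02689 = 0.04052 hr

Final: 0.04052 hr


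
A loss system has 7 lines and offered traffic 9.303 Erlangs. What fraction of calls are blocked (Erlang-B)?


B(c,a) = (a^c/c!) / Σ_{k=0}^{c} a^k/k!
a^7/7! = 1196.549336
Σ terms (k=0..7): 1.00000 + 9.30300 + 43.27290 + 134.18928 + 312.09071 + 580.67598 + 900.33810 + 1196.54934 = 3177.419306
B = 1196.549336/3177.419306 = 0.376579

Final: 0.376579


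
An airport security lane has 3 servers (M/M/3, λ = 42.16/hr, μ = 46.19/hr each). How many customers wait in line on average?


a = λ/μ = 0.9128; ρ = a/3 = 0.3043
P₀ = 0.398173
Lq = P₀·a^c·ρ / (c!·(1−ρ)²) = 0.398173·0.76043·0.3043/(6·0.48407)
= 0.03172

Final: 0.03172


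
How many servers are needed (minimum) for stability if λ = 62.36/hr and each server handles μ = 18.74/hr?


Stability requires cμ > λ ⇔ c > λ/μ.
λ/μ = 62.36/18.74 = 3.3276
Minimum integer c = ⌊3.3276⌋ + 1 = 4
Check: 4·18.74 = 74.96 > 62.36, while 3·18.74 = 56.22 ≤ 62.36

Final: 4 servers


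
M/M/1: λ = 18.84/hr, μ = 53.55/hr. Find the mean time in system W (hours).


W = 1/(μ−λ) = 1/(53.55 − 18.84) = 1/34.71 = 0.02881 hr

Final: 0.02881 hr


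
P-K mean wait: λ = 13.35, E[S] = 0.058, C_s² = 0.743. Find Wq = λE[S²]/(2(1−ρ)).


ρ = λ·E[S] = 13.35·0.058 = 0.7743
E[S²] = E[S]²(1+C_s²) = 0.058²·(1+0.743) = 0.005863
Wq = λ·E[S²]/(2(1−ρ)) = 13.35·0.005863/(2·0.2257) = 0.17341 hr

Final: 0.17341 hr


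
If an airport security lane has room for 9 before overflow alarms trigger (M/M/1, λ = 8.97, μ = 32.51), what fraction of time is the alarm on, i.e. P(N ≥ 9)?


ρ = 8.97/32.51 = 0.2759
P(N ≥ n) = ρ^n = 0.2759^9 = 0.000009268

Final: 0.000009268


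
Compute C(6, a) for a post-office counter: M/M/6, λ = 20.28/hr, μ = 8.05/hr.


a = λ/μ = 2.5193; ρ = a/6 = 0.4199
P₀ = 0.080042 (from M/M/c formula)
C(c,a) = [a^c/(c!(1−ρ))]·P₀ = [255.64213/(720·0.5801)]·0.080042
= 0.61204·0.080042 = 0.048989

Final: 0.048989


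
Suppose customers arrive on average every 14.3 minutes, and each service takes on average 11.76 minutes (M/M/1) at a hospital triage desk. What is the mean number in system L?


λ = 60/14.3 = 4.1958 /hr
μ = 60/11.76 = 5.1020 /hr
ρ = λ/μ = 4.1958/5.1020 = 0.8224
L = ρ/(1−ρ) = 0.8224/0.1776 = 4.6299

Final: 4.6299


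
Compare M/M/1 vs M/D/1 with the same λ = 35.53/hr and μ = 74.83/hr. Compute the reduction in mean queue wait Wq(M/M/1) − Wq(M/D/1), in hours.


ρ = 35.53/74.83 = 0.4748
Wq(M/M/1) = ρ/(μ−λ) = 0.4748/39.30 = 0.01208 hr
Wq(M/D/1) = ρ/(2(μ−λ)) = 0.006041 hr
Savings = 0.01208 − 0.006041 = 0.006041 hr

Final: 0.006041 hr


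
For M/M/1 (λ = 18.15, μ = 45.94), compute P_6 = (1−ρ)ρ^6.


ρ = 18.15/45.94 = 0.3951
P_n = (1−ρ)·ρ^n = (1 − 0.3951)·0.3951^6 = 0.6049·0.003803 = 0.002300

Final: 0.002300


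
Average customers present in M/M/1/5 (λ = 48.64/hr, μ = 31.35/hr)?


ρ = 48.64/31.35 = 1.5515
L = ρ[1 − (K+1)ρ^K + Kρ^(K+1)] / [(1−ρ)(1−ρ^(K+1))]
Numerator: 1.5515·(1 − 6·8.990423 + 5·13.948777) = 26.067547
Denominator: (-0.5515)·(-12.948777) = 7.141447
L = 26.067547/7.141447 = 3.6502

Final: 3.6502


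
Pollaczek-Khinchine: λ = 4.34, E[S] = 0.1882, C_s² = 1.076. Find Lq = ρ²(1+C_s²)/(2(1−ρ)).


ρ = λ·E[S] = 4.34·0.1882 = 0.8168
Lq = ρ²(1+C_s²)/(2(1−ρ)) = 0.6671·(1+1.076)/(2·0.1832)
= 0.6671·2.0760/0.3664 = 3.77974

Final: 3.77974


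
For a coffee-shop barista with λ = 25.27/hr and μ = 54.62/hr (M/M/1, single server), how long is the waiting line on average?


ρ = 25.27/54.62 = 0.4627
Lq = ρ²/(1−ρ) = 0.2140/0.5373 = 0.3983

Final: 0.3983


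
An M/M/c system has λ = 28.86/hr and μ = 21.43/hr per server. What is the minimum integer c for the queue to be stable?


Stability requires cμ > λ ⇔ c > λ/μ.
λ/μ = 28.86/21.43 = 1.3467
Minimum integer c = ⌊1.3467⌋ + 1 = 2
Check: 2·21.43 = 42.86 > 28.86, while 1·21.43 = 21.43 ≤ 28.86

Final: 2 servers


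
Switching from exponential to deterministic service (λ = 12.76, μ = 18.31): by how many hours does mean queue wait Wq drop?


ρ = 12.76/18.31 = 0.6969
Wq(M/M/1) = ρ/(μ−λ) = 0.6969/5.55 = 0.12557 hr
Wq(M/D/1) = ρ/(2(μ−λ)) = 0.06278 hr
Savings = 0.12557 − 0.06278 = 0.06278 hr

Final: 0.06278 hr


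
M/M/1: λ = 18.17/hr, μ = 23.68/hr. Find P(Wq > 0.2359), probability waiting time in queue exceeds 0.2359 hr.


ρ = 18.17/23.68 = 0.7673
P(Wq > t) = ρ·e^{−(μ−λ)t} = 0.7673·e^{−1.2998}
= 0.7673·0.272584 = 0.209157

Final: 0.209157


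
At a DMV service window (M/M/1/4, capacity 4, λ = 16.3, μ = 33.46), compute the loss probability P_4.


ρ = λ/μ = 16.3/33.46 = 0.4871
P_K = (1−ρ)ρ^K/(1−ρ^(K+1)) = (0.5129·0.056318)/(1 − 0.027435)
= 0.028883/0.972565 = 0.029697

Final: 0.029697


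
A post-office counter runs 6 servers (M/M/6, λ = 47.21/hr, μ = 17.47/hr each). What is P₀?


a = λ/μ = 47.21/17.47 = 2.7023; ρ = a/c = 0.4504
Σ_{k=0}^{5} a^k/k! (terms k=0..5) = 1.00000 + 2.70235 + 3.65134 + 3.28906 + 2.22205 + 1.20095 = 14.06574
Tail: a^6/(6!(1−ρ)) = 389.44539/(720·0.5496) = 0.98415
P₀ = 1/(14.06574 + 0.98415) = 1/15.04989 = 0.066446

Final: 0.066446


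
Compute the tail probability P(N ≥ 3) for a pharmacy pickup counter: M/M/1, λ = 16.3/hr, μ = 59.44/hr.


ρ = 16.3/59.44 = 0.2742
P(N ≥ n) = ρ^n = 0.2742^3 = 0.020622

Final: 0.020622


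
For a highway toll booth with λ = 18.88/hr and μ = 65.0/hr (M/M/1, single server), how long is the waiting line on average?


ρ = 18.88/65.0 = 0.2905
Lq = ρ²/(1−ρ) = 0.08437/0.7095 = 0.1189

Final: 0.1189


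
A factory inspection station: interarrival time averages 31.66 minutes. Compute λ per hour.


λ = 1/(interarrival time) in consistent units.
1 hour = 60 min, so λ = 60/31.66 = 1.8951 per hour

Final: 1.8951 /hr


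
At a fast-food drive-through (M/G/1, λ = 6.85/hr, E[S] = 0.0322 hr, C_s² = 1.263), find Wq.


ρ = λ·E[S] = 6.85·0.0322 = 0.2206
E[S²] = E[S]²(1+C_s²) = 0.0322²·(1+1.263) = 0.002346
Wq = λ·E[S²]/(2(1−ρ)) = 6.85·0.002346/(2·0.7794) = 0.01031 hr

Final: 0.01031 hr


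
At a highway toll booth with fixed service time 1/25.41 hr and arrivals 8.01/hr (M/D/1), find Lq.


ρ = 8.01/25.41 = 0.3152
M/D/1: Lq = ρ²/(2(1−ρ)) = 0.09937/(2·0.6848) = 0.07256

Final: 0.07256


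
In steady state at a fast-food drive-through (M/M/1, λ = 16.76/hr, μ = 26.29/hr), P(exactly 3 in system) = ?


ρ = 16.76/26.29 = 0.6375
P_n = (1−ρ)·ρ^n = (1 − 0.6375)·0.6375^3 = 0.3625·0.259090 = 0.093919

Final: 0.093919


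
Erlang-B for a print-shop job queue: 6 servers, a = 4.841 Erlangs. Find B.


B(c,a) = (a^c/c!) / Σ_{k=0}^{c} a^k/k!
a^6/6! = 17.876315
Σ terms (k=0..6): 1.00000 + 4.84100 + 11.71764 + 18.90837 + 22.88385 + 22.15614 + 17.87632 = 99.383315
B = 17.876315/99.383315 = 0.179872

Final: 0.179872


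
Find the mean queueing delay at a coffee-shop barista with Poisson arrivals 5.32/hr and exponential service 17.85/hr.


ρ = 5.32/17.85 = 0.2980
Wq = ρ/(μ−λ) = 0.2980/(17.85 − 5.32) = 0.2980/12.53 = 0.02379 hr

Final: 0.02379 hr


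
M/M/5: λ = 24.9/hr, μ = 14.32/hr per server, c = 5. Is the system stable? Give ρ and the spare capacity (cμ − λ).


Total capacity cμ = 5·14.32 = 71.60/hr
ρ = λ/(cμ) = 24.9/71.60 = 0.3478
Stable ⇔ ρ < 1: YES
Spare capacity = cμ − λ = 71.60 − 24.9 = 46.70/hr

Final: ρ = 0.3478; stable; margin = 46.70/hr


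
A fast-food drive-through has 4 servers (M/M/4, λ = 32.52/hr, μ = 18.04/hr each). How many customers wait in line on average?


a = λ/μ = 1.8027; ρ = a/4 = 0.4507
P₀ = 0.161168
Lq = P₀·a^c·ρ / (c!·(1−ρ)²) = 0.161168·10.55981·0.4507/(24·0.30177)
= 0.10590

Final: 0.10590


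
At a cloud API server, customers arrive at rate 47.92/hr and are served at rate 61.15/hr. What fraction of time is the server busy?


ρ = λ/μ = 47.92/61.15 = 0.7836

Final: 0.7836


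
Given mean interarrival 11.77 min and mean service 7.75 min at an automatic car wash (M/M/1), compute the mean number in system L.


λ = 60/11.77 = 5.0977 /hr
μ = 60/7.75 = 7.7419 /hr
ρ = λ/μ = 5.0977/7.7419 = 0.6585
L = ρ/(1−ρ) = 0.6585/0.3415 = 1.9279

Final: 1.9279


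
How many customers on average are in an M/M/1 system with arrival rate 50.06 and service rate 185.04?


ρ = λ/μ = 50.06/185.04 = 0.2705
L = ρ/(1−ρ) = 0.2705/(1 − 0.2705) = 0.2705/0.7295 = 0.3709

Final: 0.3709


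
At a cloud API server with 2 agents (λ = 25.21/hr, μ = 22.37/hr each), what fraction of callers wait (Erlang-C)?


a = λ/μ = 1.1270; ρ = a/2 = 0.5635
P₀ = 0.279199 (from M/M/c formula)
C(c,a) = [a^c/(c!(1−ρ))]·P₀ = [1.27003/(2·0.4365)]·0.279199
= 1.45471·0.279199 = 0.406155

Final: 0.406155


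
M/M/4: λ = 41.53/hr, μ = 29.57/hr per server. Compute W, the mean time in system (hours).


a = 1.4045; ρ = 0.3511; P₀ = 0.243766
Lq = P₀·a^c·ρ/(c!(1−ρ)²) = 0.03296
Wq = Lq/λ = 0.03296/41.53 = 0.0007935 hr
W = Wq + 1/μ = 0.0007935 + 0.03382 = 0.03461 hr

Final: 0.03461 hr


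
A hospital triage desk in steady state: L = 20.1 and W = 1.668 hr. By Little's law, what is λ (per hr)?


λ = L/W = 20.1/1.668 = 12.0504 /hr

Final: 12.0504 /hr


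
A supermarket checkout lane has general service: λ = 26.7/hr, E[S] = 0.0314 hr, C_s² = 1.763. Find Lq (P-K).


ρ = λ·E[S] = 26.7·0.0314 = 0.8384
Lq = ρ²(1+C_s²)/(2(1−ρ)) = 0.7029·(1+1.763)/(2·0.1616)
= 0.7029·2.7630/0.3232 = 6.00811

Final: 6.00811


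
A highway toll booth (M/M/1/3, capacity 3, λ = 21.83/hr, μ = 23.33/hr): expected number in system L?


ρ = 21.83/23.33 = 0.9357
L = ρ[1 − (K+1)ρ^K + Kρ^(K+1)] / [(1−ρ)(1−ρ^(K+1))]
Numerator: 0.9357·(1 − 4·0.819251 + 3·0.766577) = 0.021267
Denominator: (0.06429)·(0.233423) = 0.015008
L = 0.021267/0.015008 = 1.4170

Final: 1.4170


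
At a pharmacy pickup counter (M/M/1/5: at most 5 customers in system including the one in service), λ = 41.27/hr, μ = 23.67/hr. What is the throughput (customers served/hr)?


ρ = 1.7436; P_K = (1−ρ)ρ^5/(1−ρ^6) = 0.442200
λ_eff = λ(1 − P_K) = 41.27·(1 − 0.442200) = 41.27·0.557800 = 23.0204 /hr

Final: 23.0204 /hr


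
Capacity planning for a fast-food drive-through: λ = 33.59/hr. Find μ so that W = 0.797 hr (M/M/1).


W = 1/(μ−λ) ⇒ μ − λ = 1/W = 1/0.797 = 1.2547
μ = λ + 1/W = 33.59 + 1.2547 = 34.8447 per hr

Final: 34.8447 /hr


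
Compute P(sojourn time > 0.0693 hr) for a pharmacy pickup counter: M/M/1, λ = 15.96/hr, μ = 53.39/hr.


W ~ Exponential(μ−λ) for M/M/1.
μ − λ = 53.39 − 15.96 = 37.4300
P(W > t) = e^{−(μ−λ)t} = e^{−2.5939} = 0.074728

Final: 0.074728


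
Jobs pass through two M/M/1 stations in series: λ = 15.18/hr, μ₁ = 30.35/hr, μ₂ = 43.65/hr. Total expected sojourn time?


Each node sees arrival rate λ = 15.18/hr (tandem ⇒ throughput preserved).
W₁ = 1/(μ₁−λ) = 1/(30.35−15.18) = 0.06592 hr
W₂ = 1/(μ₂−λ) = 1/(43.65−15.18) = 0.03512 hr
W_total = W₁ + W₂ = 0.06592 + 0.03512 = 0.10104 hr

Final: 0.10104 hr


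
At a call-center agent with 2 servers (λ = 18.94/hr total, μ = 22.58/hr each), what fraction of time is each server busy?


ρ = λ/(cμ) = 18.94/(2·22.58) = 18.94/45.16 = 0.4194

Final: 0.4194


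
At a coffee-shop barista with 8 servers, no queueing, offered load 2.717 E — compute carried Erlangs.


B(8,2.717) = 0.004876 (Erlang-B)
Carried load = a(1 − B) = 2.717·(1 − 0.004876) = 2.717·0.995124 = 2.7038 E

Final: 2.7038 Erlangs


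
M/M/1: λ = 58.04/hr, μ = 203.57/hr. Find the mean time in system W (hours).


W = 1/(μ−λ) = 1/(203.57 − 58.04) = 1/145.53 = 0.006871 hr

Final: 0.006871 hr


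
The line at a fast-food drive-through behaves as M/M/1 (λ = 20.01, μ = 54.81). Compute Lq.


ρ = 20.01/54.81 = 0.3651
Lq = ρ²/(1−ρ) = 0.1333/0.6349 = 0.2099

Final: 0.2099


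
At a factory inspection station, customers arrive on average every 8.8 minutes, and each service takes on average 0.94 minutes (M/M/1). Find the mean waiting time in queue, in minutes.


λ = 60/8.8 = 6.8182 /hr
μ = 60/0.94 = 63.8298 /hr
ρ = λ/μ = 6.8182/63.8298 = 0.1068
Wq = ρ/(μ−λ) = 0.1068/(63.8298−6.8182) = 0.001874 hr
In minutes: 0.001874·60 = 0.1124 min

Final: 0.1124 min


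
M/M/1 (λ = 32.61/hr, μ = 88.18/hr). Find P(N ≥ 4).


ρ = 32.61/88.18 = 0.3698
P(N ≥ n) = ρ^n = 0.3698^4 = 0.018703

Final: 0.018703


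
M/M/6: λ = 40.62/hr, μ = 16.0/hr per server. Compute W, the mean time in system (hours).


a = 2.5387; ρ = 0.4231; P₀ = 0.078475
Lq = P₀·a^c·ρ/(c!(1−ρ)²) = 0.03710
Wq = Lq/λ = 0.03710/40.62 = 0.0009134 hr
W = Wq + 1/μ = 0.0009134 + 0.06250 = 0.06341 hr

Final: 0.06341 hr


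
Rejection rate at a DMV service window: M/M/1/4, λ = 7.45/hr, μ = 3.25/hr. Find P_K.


ρ = λ/μ = 7.45/3.25 = 2.2923
P_K = (1−ρ)ρ^K/(1−ρ^(K+1)) = (-1.2923·27.611605)/(1 − 63.294294)
= -35.682689/-62.294294 = 0.572808

Final: 0.572808


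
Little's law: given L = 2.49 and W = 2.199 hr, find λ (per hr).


λ = L/W = 2.49/2.199 = 1.1323 /hr

Final: 1.1323 /hr


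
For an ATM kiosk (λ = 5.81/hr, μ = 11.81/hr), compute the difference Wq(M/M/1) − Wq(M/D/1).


ρ = 5.81/11.81 = 0.4920
Wq(M/M/1) = ρ/(μ−λ) = 0.4920/6.00 = 0.08199 hr
Wq(M/D/1) = ρ/(2(μ−λ)) = 0.04100 hr
Savings = 0.08199 − 0.04100 = 0.04100 hr

Final: 0.04100 hr


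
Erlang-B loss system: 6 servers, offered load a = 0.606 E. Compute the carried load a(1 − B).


B(6,0.606) = 0.00003753 (Erlang-B)
Carried load = a(1 − B) = 0.606·(1 − 0.00003753) = 0.606·0.999962 = 0.6060 E

Final: 0.6060 Erlangs


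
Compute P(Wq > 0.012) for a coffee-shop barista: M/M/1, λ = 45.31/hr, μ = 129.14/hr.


ρ = 45.31/129.14 = 0.3509
P(Wq > t) = ρ·e^{−(μ−λ)t} = 0.3509·e^{−1.0060}
= 0.3509·0.365693 = 0.128307

Final: 0.128307


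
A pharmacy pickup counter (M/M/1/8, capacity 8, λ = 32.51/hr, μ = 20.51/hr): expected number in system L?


ρ = 32.51/20.51 = 1.5851
L = ρ[1 − (K+1)ρ^K + Kρ^(K+1)] / [(1−ρ)(1−ρ^(K+1))]
Numerator: 1.5851·(1 − 9·39.848362 + 8·63.162859) = 234.065054
Denominator: (-0.5851)·(-62.162859) = 36.370274
L = 234.065054/36.370274 = 6.4356

Final: 6.4356


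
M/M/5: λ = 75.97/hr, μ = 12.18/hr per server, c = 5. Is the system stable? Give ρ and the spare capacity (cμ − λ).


Total capacity cμ = 5·12.18 = 60.90/hr
ρ = λ/(cμ) = 75.97/60.90 = 1.2475
Stable ⇔ ρ < 1: NO
Spare capacity = cμ − λ = 60.90 − 75.97 = -15.07/hr

Final: ρ = 1.2475; unstable; margin = -15.07/hr


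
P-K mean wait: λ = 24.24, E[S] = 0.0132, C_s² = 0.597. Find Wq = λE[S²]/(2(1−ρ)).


ρ = λ·E[S] = 24.24·0.0132 = 0.3200
E[S²] = E[S]²(1+C_s²) = 0.0132²·(1+0.597) = 0.0002783
Wq = λ·E[S²]/(2(1−ρ)) = 24.24·0.0002783/(2·0.6800) = 0.004959 hr

Final: 0.004959 hr


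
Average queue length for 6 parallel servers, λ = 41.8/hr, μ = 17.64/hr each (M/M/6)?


a = λ/μ = 2.3696; ρ = a/6 = 0.3949
P₀ = 0.093132
Lq = P₀·a^c·ρ / (c!·(1−ρ)²) = 0.093132·177.03788·0.3949/(720·0.36610)
= 0.02470

Final: 0.02470


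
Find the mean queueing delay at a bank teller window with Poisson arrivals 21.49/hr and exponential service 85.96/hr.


ρ = 21.49/85.96 = 0.2500
Wq = ρ/(μ−λ) = 0.2500/(85.96 − 21.49) = 0.2500/64.47 = 0.003878 hr

Final: 0.003878 hr


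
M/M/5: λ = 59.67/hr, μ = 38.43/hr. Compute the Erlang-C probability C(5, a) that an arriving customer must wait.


a = λ/μ = 1.5527; ρ = a/5 = 0.3105
P₀ = 0.211271 (from M/M/c formula)
C(c,a) = [a^c/(c!(1−ρ))]·P₀ = [9.02461/(120·0.6895)]·0.211271
= 0.10908·0.211271 = 0.023045

Final: 0.023045


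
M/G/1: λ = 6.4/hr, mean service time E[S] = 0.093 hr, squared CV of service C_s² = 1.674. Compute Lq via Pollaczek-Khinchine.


ρ = λ·E[S] = 6.4·0.093 = 0.5952
Lq = ρ²(1+C_s²)/(2(1−ρ)) = 0.3543·(1+1.674)/(2·0.4048)
= 0.3543·2.6740/0.8096 = 1.17008

Final: 1.17008


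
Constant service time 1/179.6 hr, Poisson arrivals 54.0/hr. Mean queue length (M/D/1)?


ρ = 54.0/179.6 = 0.3007
M/D/1: Lq = ρ²/(2(1−ρ)) = 0.09040/(2·0.6993) = 0.06463

Final: 0.06463


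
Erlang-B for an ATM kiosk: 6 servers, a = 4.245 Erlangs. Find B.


B(c,a) = (a^c/c!) / Σ_{k=0}^{c} a^k/k!
a^6/6! = 8.127064
Σ terms (k=0..6): 1.00000 + 4.24500 + 9.01001 + 12.74917 + 13.53005 + 11.48702 + 8.12706 = 60.148314
B = 8.127064/60.148314 = 0.135117

Final: 0.135117


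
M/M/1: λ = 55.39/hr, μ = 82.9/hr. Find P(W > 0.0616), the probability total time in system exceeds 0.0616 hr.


W ~ Exponential(μ−λ) for M/M/1.
μ − λ = 82.9 − 55.39 = 27.5100
P(W > t) = e^{−(μ−λ)t} = e^{−1.6946} = 0.183670

Final: 0.183670


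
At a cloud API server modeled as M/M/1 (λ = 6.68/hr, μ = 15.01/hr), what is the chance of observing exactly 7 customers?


ρ = 6.68/15.01 = 0.4450
P_n = (1−ρ)·ρ^n = (1 − 0.4450)·0.4450^7 = 0.5550·0.003458 = 0.001919

Final: 0.001919


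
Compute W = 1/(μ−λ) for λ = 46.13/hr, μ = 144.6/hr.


W = 1/(μ−λ) = 1/(144.6 − 46.13) = 1/98.47 = 0.01016 hr

Final: 0.01016 hr


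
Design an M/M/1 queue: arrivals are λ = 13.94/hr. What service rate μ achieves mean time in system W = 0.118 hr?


W = 1/(μ−λ) ⇒ μ − λ = 1/W = 1/0.118 = 8.4746
μ = λ + 1/W = 13.94 + 8.4746 = 22.4146 per hr

Final: 22.4146 /hr


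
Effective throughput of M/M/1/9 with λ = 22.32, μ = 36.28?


ρ = 0.6152; P_K = (1−ρ)ρ^9/(1−ρ^10) = 0.004896
λ_eff = λ(1 − P_K) = 22.32·(1 − 0.004896) = 22.32·0.995104 = 22.2107 /hr

Final: 22.2107 /hr


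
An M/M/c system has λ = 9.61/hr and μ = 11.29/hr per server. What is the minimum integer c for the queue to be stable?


Stability requires cμ > λ ⇔ c > λ/μ.
λ/μ = 9.61/11.29 = 0.8512
Minimum integer c = ⌊0.8512⌋ + 1 = 1
Check: 1·11.29 = 11.29 > 9.61, while 0·11.29 = 0.00 ≤ 9.61

Final: 1 servers


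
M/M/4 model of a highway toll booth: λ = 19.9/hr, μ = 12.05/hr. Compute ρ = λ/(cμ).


ρ = λ/(cμ) = 19.9/(4·12.05) = 19.9/48.20 = 0.4129

Final: 0.4129


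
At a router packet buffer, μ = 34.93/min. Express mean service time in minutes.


Mean service time = 1/μ = 1/34.93 minute = 0.02863 minute
In minutes: 0.02863 × 1 = 0.02863 min

Final: 0.02863 min


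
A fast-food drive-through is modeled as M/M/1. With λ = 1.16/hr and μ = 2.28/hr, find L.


ρ = λ/μ = 1.16/2.28 = 0.5088
L = ρ/(1−ρ) = 0.5088/(1 − 0.5088) = 0.5088/0.4912 = 1.0357

Final: 1.0357


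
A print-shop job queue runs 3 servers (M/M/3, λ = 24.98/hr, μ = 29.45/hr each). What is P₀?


a = λ/μ = 24.98/29.45 = 0.8482; ρ = a/c = 0.2827
Σ_{k=0}^{2} a^k/k! (terms k=0..2) = 1.00000 + 0.84822 + 0.35974 = 2.20795
Tail: a^3/(3!(1−ρ)) = 0.61027/(6·0.7173) = 0.14181
P₀ = 1/(2.20795 + 0.14181) = 1/2.34976 = 0.425576

Final: 0.425576


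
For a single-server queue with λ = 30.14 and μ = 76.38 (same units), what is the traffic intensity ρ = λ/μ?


ρ = λ/μ = 30.14/76.38 = 0.3946

Final: 0.3946


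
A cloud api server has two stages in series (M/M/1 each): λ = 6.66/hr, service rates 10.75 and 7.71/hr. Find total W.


Each node sees arrival rate λ = 6.66/hr (tandem ⇒ throughput preserved).
W₁ = 1/(μ₁−λ) = 1/(10.75−6.66) = 0.24450 hr
W₂ = 1/(μ₂−λ) = 1/(7.71−6.66) = 0.95238 hr
W_total = W₁ + W₂ = 0.24450 + 0.95238 = 1.19688 hr

Final: 1.19688 hr


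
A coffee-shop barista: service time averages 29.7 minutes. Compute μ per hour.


μ = 1/(service time) in consistent units.
1 hour = 60 min, so μ = 60/29.7 = 2.0202 per hour

Final: 2.0202 /hr


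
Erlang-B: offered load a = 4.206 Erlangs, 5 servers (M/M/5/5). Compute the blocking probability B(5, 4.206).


B(c,a) = (a^c/c!) / Σ_{k=0}^{c} a^k/k!
a^5/5! = 10.968951
Σ terms (k=0..5): 1.00000 + 4.20600 + 8.84522 + 12.40100 + 13.03965 + 10.96895 = 50.460812
B = 10.968951/50.460812 = 0.217376

Final: 0.217376


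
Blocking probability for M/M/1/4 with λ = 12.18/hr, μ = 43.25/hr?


ρ = λ/μ = 12.18/43.25 = 0.2816
P_K = (1−ρ)ρ^K/(1−ρ^(K+1)) = (0.7184·0.006290)/(1 − 0.001771)
= 0.004519/0.998229 = 0.004527

Final: 0.004527


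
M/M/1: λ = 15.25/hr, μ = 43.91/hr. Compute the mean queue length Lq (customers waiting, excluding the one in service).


ρ = 15.25/43.91 = 0.3473
Lq = ρ²/(1−ρ) = 0.1206/0.6527 = 0.1848

Final: 0.1848
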